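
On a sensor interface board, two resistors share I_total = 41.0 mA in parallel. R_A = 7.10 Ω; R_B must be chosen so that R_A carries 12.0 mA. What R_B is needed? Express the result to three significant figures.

R_B ≈ 2.94 Ω

The fraction through R_A equals R_B/(R_A+R_B).
With f = 0.2927, R_B = R_A · f/(1−f) = 7.10 × 0.4138 = 2.938 Ω.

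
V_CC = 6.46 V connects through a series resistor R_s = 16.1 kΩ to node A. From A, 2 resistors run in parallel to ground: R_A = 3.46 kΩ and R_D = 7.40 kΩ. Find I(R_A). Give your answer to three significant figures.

I ≈ 0.238 mA

Equivalent of the parallel group: R_p = 2.358 kΩ.
Node voltage V_A = V_CC · R_p/(R_s + R_p) = 6.46 × 0.1277 = 0.8252 V.
Branch current I = V_A/R_A = 0.8252/3.46 = 0.2385 mA.
(Equivalently: I_total = 0.3500 mA, then current-divider fraction G_k/ΣG = 0.6814.)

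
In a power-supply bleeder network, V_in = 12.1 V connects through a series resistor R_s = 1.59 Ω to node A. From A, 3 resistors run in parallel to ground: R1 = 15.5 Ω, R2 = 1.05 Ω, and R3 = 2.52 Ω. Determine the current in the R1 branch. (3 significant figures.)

I ≈ 0.240 A

Parallel bank: R_p = 1/(1/15.5 + 1/1.05 + 1/2.52) = 0.7074 Ω.
V_A by voltage divider: V_A = 12.1 × 0.7074/(1.59 + 0.7074) = 3.726 V.
Branch current I = V_A/R1 = 3.726/15.5 = 0.2404 A.
(Equivalently: I_total = 5.267 A, then current-divider fraction G_k/ΣG = 0.04564.)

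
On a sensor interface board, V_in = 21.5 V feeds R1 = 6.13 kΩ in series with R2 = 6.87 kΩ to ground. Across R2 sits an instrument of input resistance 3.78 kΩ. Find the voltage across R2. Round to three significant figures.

First combine the lower leg with the load: R2 ‖ R_L = 2.438 kΩ.
Then V_out = V_in · R2'/(R1 + R2') = 21.5 × 2.438/8.568 = 6.118 V.

V_out ≈ 6.12 V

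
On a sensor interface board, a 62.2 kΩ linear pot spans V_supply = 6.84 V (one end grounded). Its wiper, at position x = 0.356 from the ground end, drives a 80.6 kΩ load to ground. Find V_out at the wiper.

V_out ≈ 2.07 V

Split the track: R_lower = x·R_p = 22.14 kΩ, R_upper = (1−x)·R_p = 40.06 kΩ.
R_L loads the lower segment: effective lower R = 17.37 kΩ.
V_out = 6.84 × 17.37/(40.06 + 17.37) = 2.069 V.
(Unloaded: V_out = x·V_supply = 2.44 V.)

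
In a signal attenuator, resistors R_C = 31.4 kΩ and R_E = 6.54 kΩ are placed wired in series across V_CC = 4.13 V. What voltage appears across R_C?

V ≈ 3.42 V

Total series resistance ΣR = 31.4 + 6.54 = 37.94 kΩ.
By the voltage-divider rule, V = 4.13 × 31.40/37.94 = 3.418 V.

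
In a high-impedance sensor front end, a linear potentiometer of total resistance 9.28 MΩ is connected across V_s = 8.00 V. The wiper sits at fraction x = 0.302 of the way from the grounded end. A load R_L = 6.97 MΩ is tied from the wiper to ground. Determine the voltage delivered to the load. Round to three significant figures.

The pot divides into 6.477 MΩ above the wiper and 2.803 MΩ below.
Lower segment in parallel with the load: 2.803 ‖ 6.97 = 1.999 MΩ.
V_out = 8.00 × 1.999/(6.477 + 1.999) = 1.887 V.

V_out ≈ 1.89 V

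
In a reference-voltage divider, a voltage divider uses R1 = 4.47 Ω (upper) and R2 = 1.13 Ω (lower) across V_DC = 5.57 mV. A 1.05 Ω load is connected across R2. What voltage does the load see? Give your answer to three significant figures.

V_out ≈ 0.605 mV

The load sits in parallel with R2, giving an effective lower resistance R2' = R2·R_L/(R2+R_L) = 0.5443 Ω.
Voltage divider with the loaded lower leg: V_out = 5.57 × 0.5443/(4.47 + 0.5443) = 5.57 × 0.1085 = 0.6046 mV.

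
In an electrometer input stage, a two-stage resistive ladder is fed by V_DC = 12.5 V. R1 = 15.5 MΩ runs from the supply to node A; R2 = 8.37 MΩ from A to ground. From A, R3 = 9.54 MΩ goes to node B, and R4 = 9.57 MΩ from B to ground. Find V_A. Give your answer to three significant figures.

Node A sees R2 in parallel with the series input of stage 2, R3 + R4 = 19.11 MΩ.
Effective lower resistance at A: R2 ‖ 19.11 = 5.821 MΩ.
V_A = 12.5 × 5.821/(15.5 + 5.821) = 3.413 V.

V_A ≈ 3.41 V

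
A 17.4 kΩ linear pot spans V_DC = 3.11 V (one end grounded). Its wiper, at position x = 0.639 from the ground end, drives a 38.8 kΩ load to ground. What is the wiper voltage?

The pot divides into 6.281 kΩ above the wiper and 11.12 kΩ below.
Lower segment in parallel with the load: 11.12 ‖ 38.8 = 8.642 kΩ.
Then V_out = V_DC · 8.642/(6.281 + 8.642) = 1.801 V.

V_out ≈ 1.80 V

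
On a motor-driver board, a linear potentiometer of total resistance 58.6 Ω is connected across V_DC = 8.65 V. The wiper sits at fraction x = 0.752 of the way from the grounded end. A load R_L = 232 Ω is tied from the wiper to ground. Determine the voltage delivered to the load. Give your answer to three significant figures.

The pot divides into 14.53 Ω above the wiper and 44.07 Ω below.
Lower segment in parallel with the load: 44.07 ‖ 232 = 37.03 Ω.
Loaded-divider output: V_out = 8.65 × 0.7182 = 6.212 V.
(Unloaded: V_out = x·V_DC = 6.50 V.)

V_out ≈ 6.21 V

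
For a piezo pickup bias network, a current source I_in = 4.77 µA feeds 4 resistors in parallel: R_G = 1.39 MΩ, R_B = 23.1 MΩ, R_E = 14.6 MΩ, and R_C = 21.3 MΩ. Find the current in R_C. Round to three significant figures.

ΣG = 1/1.39 + 1/23.1 + 1/14.6 + 1/21.3 = 0.8782.
By the current-divider rule, I = I_in · G_k/ΣG = 4.77 × 0.05346 = 0.2550 µA.

I ≈ 0.255 µA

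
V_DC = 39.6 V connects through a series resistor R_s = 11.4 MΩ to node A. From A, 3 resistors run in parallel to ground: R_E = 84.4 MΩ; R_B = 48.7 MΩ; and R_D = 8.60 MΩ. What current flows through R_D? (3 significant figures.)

I ≈ 1.71 µA

Combine the parallel branches: R_p = (1/84.4 + 1/48.7 + 1/8.60)⁻¹ = 6.727 MΩ.
Node voltage V_A = V_DC · R_p/(R_s + R_p) = 39.6 × 0.3711 = 14.70 V.
Branch current I = V_A/R_D = 14.70/8.60 = 1.709 µA.
(Equivalently: I_total = 2.185 µA, then current-divider fraction G_k/ΣG = 0.7822.)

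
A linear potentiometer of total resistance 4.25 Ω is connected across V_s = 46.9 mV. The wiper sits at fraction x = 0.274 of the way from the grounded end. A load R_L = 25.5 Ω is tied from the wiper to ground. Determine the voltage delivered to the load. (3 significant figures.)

V_out ≈ 12.4 mV

Lower segment x·R_p = 1.165 Ω; upper segment (1−x)·R_p = 3.085 Ω.
Lower segment in parallel with the load: 1.165 ‖ 25.5 = 1.114 Ω.
Loaded-divider output: V_out = 46.9 × 0.2652 = 12.44 mV.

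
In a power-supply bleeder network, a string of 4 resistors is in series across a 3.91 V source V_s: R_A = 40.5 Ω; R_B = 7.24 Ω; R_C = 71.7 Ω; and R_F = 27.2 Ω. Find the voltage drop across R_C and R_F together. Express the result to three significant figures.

Total series resistance ΣR = 40.5 + 7.24 + 71.7 + 27.2 = 146.6 Ω.
R_{R_C..R_F} = 71.7 + 27.2 = 98.90 Ω.
Voltage divider: V = V_s · (98.90 / 146.6) = 3.91 × 0.6744 = 2.637 V.

V ≈ 2.64 V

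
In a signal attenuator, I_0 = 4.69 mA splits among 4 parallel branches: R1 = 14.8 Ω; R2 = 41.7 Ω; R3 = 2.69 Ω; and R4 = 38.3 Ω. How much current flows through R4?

ΣG = 1/14.8 + 1/41.7 + 1/2.69 + 1/38.3 = 0.4894.
R4 takes the fraction G_k/ΣG = 0.02611/0.4894 = 0.05335, so I = 4.69 × 0.05335 = 0.2502 mA.

I ≈ 0.250 mA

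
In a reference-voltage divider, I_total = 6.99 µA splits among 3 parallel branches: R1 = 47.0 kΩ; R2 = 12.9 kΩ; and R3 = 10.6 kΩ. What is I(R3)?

ΣG = 1/47.0 + 1/12.9 + 1/10.6 = 0.1931.
Current divider: I(R3) = I_total · G_k/ΣG = 6.99 × (0.09434/0.1931) = 6.99 × 0.4885 = 3.414 µA.

I ≈ 3.41 µA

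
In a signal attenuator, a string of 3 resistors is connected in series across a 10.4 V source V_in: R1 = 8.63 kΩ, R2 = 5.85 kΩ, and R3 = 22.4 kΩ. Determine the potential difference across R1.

ΣR = 8.63 + 5.85 + 22.4 = 36.88 kΩ.
Voltage divider: V = V_in · (8.630 / 36.88) = 10.4 × 0.2340 = 2.434 V.

V ≈ 2.43 V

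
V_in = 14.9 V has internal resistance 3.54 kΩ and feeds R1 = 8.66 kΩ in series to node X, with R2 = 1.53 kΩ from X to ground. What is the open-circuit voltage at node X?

R1' = 3.54 + 8.66 = 12.20 kΩ (source resistance + R1).
V_th is the unloaded tap voltage: V_in · R2/(R1'+R2) = 14.9 × 0.1114 = 1.660 V.

V_th ≈ 1.66 V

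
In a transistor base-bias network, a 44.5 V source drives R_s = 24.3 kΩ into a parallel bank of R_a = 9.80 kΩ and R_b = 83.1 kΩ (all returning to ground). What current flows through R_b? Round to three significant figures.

I ≈ 0.142 mA

Parallel bank: R_p = 1/(1/9.80 + 1/83.1) = 8.766 kΩ.
V_A by voltage divider: V_A = 44.5 × 8.766/(24.3 + 8.766) = 11.80 V.
I(R_b) = V_A / R_b = 11.80/83.1 = 0.1420 mA.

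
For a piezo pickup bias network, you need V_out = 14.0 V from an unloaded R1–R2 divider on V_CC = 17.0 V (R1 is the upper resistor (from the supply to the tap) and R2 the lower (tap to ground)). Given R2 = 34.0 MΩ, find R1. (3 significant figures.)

V_out/V_CC = R2/(R1+R2) = 0.8235.
So R1 = R2 · (V_CC/V_out − 1) = 34.0 × (17.0/14.0 − 1) = 34.0 × 0.2143 = 7.286 MΩ.

R1 ≈ 7.29 MΩ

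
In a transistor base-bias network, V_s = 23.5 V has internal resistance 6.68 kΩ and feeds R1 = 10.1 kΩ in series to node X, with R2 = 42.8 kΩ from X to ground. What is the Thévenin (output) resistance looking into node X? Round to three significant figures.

R_th ≈ 12.1 kΩ

R1' = 6.68 + 10.1 = 16.78 kΩ (source resistance + R1).
Looking into X with the source shorted: R_th = R1'·R2/(R1'+R2) = 16.78 × 42.8/59.58 = 12.05 kΩ.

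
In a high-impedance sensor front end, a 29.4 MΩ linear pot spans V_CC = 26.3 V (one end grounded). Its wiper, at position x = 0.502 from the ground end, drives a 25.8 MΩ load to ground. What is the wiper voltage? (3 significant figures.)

The pot divides into 14.64 MΩ above the wiper and 14.76 MΩ below.
Lower segment in parallel with the load: 14.76 ‖ 25.8 = 9.388 MΩ.
Then V_out = V_CC · 9.388/(14.64 + 9.388) = 10.28 V.
(Unloaded: V_out = x·V_CC = 13.2 V.)

V_out ≈ 10.3 V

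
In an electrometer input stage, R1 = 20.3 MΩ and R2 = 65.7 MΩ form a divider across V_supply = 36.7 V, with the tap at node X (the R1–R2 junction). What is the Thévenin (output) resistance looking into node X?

R_th ≈ 15.5 MΩ

Looking into X with the source shorted: R_th = R1·R2/(R1+R2) = 20.30 × 65.7/86.00 = 15.51 MΩ.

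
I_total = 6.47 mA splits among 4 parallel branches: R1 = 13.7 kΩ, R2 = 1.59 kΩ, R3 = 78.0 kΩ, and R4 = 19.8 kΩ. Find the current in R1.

Conductances: ΣG = 1/13.7 + 1/1.59 + 1/78.0 + 1/19.8 = 0.7652 (1/kΩ).
By the current-divider rule, I = I_total · G_k/ΣG = 6.47 × 0.09538 = 0.6171 mA.

I ≈ 0.617 mA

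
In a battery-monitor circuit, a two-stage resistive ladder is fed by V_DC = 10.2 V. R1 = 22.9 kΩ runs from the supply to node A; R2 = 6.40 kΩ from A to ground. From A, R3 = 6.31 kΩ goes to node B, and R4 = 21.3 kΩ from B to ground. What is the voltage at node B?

Node A sees R2 in parallel with the series input of stage 2, R3 + R4 = 27.61 kΩ.
R2 ‖ (R3+R4) = 5.196 kΩ.
First divider: V_A = V_DC · 5.196/(22.9 + 5.196) = 1.886 V.
Then the unloaded second divider: V_B = V_A × R4/(R3+R4) = 1.886 × 0.7715 = 1.455 V.

V_B ≈ 1.46 V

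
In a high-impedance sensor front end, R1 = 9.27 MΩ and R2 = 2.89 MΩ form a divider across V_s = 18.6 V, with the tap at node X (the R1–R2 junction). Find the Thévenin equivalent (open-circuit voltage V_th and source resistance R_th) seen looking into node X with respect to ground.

With X open, the divider is unloaded: V_th = 18.6 × 2.89/12.16 = 4.421 V.
Zeroing V_s shorts the top of R1 to ground, so R_th = R1 ‖ R2 = 2.203 MΩ.

V_th ≈ 4.42 V, R_th ≈ 2.20 MΩ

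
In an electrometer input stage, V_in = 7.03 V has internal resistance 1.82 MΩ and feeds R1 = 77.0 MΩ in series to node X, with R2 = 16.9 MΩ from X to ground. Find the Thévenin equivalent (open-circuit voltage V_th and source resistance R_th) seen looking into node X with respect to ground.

R1' = 1.82 + 77.0 = 78.82 MΩ (source resistance + R1).
V_th is the unloaded tap voltage: V_in · R2/(R1'+R2) = 7.03 × 0.1766 = 1.241 V.
With V_in suppressed (replaced by a short), R_th = R1' ‖ R2 = (78.82 × 16.9)/(78.82 + 16.9) = 13.92 MΩ.

V_th ≈ 1.24 V, R_th ≈ 13.9 MΩ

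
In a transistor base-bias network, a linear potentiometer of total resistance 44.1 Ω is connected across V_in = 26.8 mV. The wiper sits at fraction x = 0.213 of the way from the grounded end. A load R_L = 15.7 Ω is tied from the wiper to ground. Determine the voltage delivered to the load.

Lower segment x·R_p = 9.393 Ω; upper segment (1−x)·R_p = 34.71 Ω.
Lower segment in parallel with the load: 9.393 ‖ 15.7 = 5.877 Ω.
V_out = 26.8 × 5.877/(34.71 + 5.877) = 3.881 mV.

V_out ≈ 3.88 mV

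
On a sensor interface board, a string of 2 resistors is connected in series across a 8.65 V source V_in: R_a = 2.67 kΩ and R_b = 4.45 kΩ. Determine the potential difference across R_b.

V ≈ 5.41 V

Series total: ΣR = 2.67 + 4.45 = 7.120 kΩ.
By the voltage-divider rule, V = 8.65 × 4.450/7.120 = 5.406 V.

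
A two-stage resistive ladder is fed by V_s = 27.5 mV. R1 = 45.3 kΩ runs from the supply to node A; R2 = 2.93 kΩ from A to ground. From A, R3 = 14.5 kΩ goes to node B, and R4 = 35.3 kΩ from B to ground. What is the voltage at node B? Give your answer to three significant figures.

Node A sees R2 in parallel with the series input of stage 2, R3 + R4 = 49.80 kΩ.
Effective lower resistance at A: R2 ‖ 49.80 = 2.767 kΩ.
V_A = 27.5 × 2.767/(45.3 + 2.767) = 1.583 mV.
V_B = V_A × 0.7088 = 1.122 mV.

V_B ≈ 1.12 mV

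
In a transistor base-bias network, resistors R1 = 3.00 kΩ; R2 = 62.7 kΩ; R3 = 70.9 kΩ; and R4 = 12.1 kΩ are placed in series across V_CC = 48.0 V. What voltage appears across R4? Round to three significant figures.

Series total: ΣR = 3.00 + 62.7 + 70.9 + 12.1 = 148.7 kΩ.
By the voltage-divider rule, V = 48.0 × 12.10/148.7 = 3.906 V.

V ≈ 3.91 V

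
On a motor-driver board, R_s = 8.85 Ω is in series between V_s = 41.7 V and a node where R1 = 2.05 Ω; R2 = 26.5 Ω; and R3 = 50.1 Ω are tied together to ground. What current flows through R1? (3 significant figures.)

I ≈ 3.49 A

Combine the parallel branches: R_p = (1/2.05 + 1/26.5 + 1/50.1)⁻¹ = 1.833 Ω.
V_A = 41.7 × 1.833/10.68 = 7.156 V.
Branch current I = V_A/R1 = 7.156/2.05 = 3.490 A.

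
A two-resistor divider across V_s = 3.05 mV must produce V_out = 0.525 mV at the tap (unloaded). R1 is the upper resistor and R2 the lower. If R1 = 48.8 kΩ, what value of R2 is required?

R2 ≈ 10.1 kΩ

The divider ratio is R2/(R1+R2) = 0.525/3.05 = 0.1721.
R2 = R1 · 0.1721/(1 − 0.1721) = 10.15 kΩ.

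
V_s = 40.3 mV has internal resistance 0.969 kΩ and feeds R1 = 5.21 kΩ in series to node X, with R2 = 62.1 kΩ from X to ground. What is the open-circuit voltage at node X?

R1' = 0.969 + 5.21 = 6.179 kΩ (source resistance + R1).
V_th is the unloaded tap voltage: V_s · R2/(R1'+R2) = 40.3 × 0.9095 = 36.65 mV.

V_th ≈ 36.7 mV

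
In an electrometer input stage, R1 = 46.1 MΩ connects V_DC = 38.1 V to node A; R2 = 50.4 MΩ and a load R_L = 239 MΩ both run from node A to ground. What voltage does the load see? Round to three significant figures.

The load sits in parallel with R2, giving an effective lower resistance R2' = R2·R_L/(R2+R_L) = 41.62 MΩ.
Then V_out = V_DC · R2'/(R1 + R2') = 38.1 × 41.62/87.72 = 18.08 V.

V_out ≈ 18.1 V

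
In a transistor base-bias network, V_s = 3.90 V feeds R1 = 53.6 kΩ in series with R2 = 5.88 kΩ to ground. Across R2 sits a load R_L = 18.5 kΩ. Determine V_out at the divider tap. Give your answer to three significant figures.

V_out ≈ 0.300 V

The load sits in parallel with R2, giving an effective lower resistance R2' = R2·R_L/(R2+R_L) = 4.462 kΩ.
Now apply the divider: V_out = 3.90 × 0.07685 = 0.2997 V.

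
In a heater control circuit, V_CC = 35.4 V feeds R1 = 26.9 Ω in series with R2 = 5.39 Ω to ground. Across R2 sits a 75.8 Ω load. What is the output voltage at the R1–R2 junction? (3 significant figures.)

V_out ≈ 5.58 V

R2 ‖ R_L = (5.39 × 75.8)/(5.39 + 75.8) = 5.032 Ω.
Voltage divider with the loaded lower leg: V_out = 35.4 × 5.032/(26.9 + 5.032) = 35.4 × 0.1576 = 5.579 V.
(Unloaded it would be 5.91 V; the load pulls it down.)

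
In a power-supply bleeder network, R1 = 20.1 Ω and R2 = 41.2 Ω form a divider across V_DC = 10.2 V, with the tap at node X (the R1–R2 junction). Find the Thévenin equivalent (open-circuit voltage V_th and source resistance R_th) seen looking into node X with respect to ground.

With X open, the divider is unloaded: V_th = 10.2 × 41.2/61.30 = 6.855 V.
Looking into X with the source shorted: R_th = R1·R2/(R1+R2) = 20.10 × 41.2/61.30 = 13.51 Ω.

V_th ≈ 6.86 V, R_th ≈ 13.5 Ω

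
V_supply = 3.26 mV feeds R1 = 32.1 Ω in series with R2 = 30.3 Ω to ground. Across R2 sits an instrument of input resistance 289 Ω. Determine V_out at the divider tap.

First combine the lower leg with the load: R2 ‖ R_L = 27.42 Ω.
Now apply the divider: V_out = 3.26 × 0.4607 = 1.502 mV.
(Unloaded it would be 1.58 mV; the load pulls it down.)

V_out ≈ 1.50 mV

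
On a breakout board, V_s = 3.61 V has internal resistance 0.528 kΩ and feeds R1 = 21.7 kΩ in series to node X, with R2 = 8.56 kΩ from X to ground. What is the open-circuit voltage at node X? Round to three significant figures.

V_th ≈ 1.00 V

R1' = 0.528 + 21.7 = 22.23 kΩ (source resistance + R1).
V_th is the unloaded tap voltage: V_s · R2/(R1'+R2) = 3.61 × 0.2780 = 1.004 V.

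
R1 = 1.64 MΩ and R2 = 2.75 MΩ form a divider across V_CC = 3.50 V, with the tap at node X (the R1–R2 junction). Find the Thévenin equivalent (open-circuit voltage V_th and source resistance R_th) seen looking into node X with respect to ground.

V_th ≈ 2.19 V, R_th ≈ 1.03 MΩ

V_th is the unloaded tap voltage: V_CC · R2/(R1+R2) = 3.50 × 0.6264 = 2.192 V.
With V_CC suppressed (replaced by a short), R_th = R1 ‖ R2 = (1.640 × 2.75)/(1.640 + 2.75) = 1.027 MΩ.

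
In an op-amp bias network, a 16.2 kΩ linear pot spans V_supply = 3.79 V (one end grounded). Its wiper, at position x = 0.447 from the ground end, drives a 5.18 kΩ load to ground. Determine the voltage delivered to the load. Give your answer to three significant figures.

V_out ≈ 0.955 V

The pot divides into 8.959 kΩ above the wiper and 7.241 kΩ below.
Lower segment in parallel with the load: 7.241 ‖ 5.18 = 3.020 kΩ.
Loaded-divider output: V_out = 3.79 × 0.2521 = 0.9555 V.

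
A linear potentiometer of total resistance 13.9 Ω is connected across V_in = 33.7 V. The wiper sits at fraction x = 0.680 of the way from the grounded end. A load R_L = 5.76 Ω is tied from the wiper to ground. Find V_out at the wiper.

The pot divides into 4.448 Ω above the wiper and 9.452 Ω below.
(x·R_p) ‖ R_L = 3.579 Ω.
V_out = 33.7 × 3.579/(4.448 + 3.579) = 15.03 V.
(Unloaded: V_out = x·V_in = 22.9 V.)

V_out ≈ 15.0 V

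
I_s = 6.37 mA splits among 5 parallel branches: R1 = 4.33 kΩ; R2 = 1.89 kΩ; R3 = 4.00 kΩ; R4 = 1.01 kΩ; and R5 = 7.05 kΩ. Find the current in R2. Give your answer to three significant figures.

ΣG = 1/4.33 + 1/1.89 + 1/4.00 + 1/1.01 + 1/7.05 = 2.142.
By the current-divider rule, I = I_s · G_k/ΣG = 6.37 × 0.2470 = 1.573 mA.

I ≈ 1.57 mA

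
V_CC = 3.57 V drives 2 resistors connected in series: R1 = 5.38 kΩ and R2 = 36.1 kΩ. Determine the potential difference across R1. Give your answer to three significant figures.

V ≈ 0.463 V

Series total: ΣR = 5.38 + 36.1 = 41.48 kΩ.
V = V_CC · R/ΣR = 3.57 × 0.1297 = 0.4630 V.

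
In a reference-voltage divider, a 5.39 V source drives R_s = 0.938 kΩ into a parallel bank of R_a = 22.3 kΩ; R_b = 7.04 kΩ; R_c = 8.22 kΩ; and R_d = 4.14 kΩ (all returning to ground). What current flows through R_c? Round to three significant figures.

I ≈ 0.433 mA

Equivalent of the parallel group: R_p = 1.818 kΩ.
Node voltage V_A = V_in · R_p/(R_s + R_p) = 5.39 × 0.6596 = 3.555 V.
I(R_c) = V_A / R_c = 3.555/8.22 = 0.4325 mA.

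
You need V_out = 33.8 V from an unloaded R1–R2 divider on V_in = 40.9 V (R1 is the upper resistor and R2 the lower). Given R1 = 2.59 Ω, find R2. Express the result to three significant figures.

Required fraction k = V_out/V_in = 0.8264.
So R2 = R1 · V_out/(V_in − V_out) = 2.59 × 33.8/(40.9 − 33.8) = 2.59 × 4.761 = 12.33 Ω.

R2 ≈ 12.3 Ω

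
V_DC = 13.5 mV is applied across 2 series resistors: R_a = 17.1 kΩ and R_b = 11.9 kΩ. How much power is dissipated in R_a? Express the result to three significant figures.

The common current is I = 13.5/29.00 = 0.4655 µA.
P = I²R = 0.2167 × 17.1 = 3.706 nW.

P ≈ 3.71 nW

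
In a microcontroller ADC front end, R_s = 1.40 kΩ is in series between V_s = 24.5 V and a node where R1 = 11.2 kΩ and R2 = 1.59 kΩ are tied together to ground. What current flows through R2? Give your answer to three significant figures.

I ≈ 7.68 mA

Parallel bank: R_p = 1/(1/11.2 + 1/1.59) = 1.392 kΩ.
Node voltage V_A = V_s · R_p/(R_s + R_p) = 24.5 × 0.4986 = 12.22 V.
Branch current I = V_A/R2 = 12.22/1.59 = 7.683 mA.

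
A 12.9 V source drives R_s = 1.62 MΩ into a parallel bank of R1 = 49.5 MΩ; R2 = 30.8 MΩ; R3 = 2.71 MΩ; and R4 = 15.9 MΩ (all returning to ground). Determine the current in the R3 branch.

I ≈ 2.67 µA

Equivalent of the parallel group: R_p = 2.064 MΩ.
V_A = 12.9 × 2.064/3.684 = 7.227 V.
I(R3) = V_A / R3 = 7.227/2.71 = 2.667 µA.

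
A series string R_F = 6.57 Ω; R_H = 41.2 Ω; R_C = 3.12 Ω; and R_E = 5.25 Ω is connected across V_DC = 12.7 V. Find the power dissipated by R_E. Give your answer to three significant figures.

The common current is I = 12.7/56.14 = 0.2262 A.
P(R_E) = I²·R_E = (0.2262)² × 5.25 = 0.2687 W.

P ≈ 0.269 W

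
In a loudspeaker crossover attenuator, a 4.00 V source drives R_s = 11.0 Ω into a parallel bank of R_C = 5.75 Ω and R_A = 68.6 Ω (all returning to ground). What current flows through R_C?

Combine the parallel branches: R_p = (1/5.75 + 1/68.6)⁻¹ = 5.305 Ω.
V_A by voltage divider: V_A = 4.00 × 5.305/(11.0 + 5.305) = 1.301 V.
Branch current I = V_A/R_C = 1.301/5.75 = 0.2263 A.

I ≈ 0.226 A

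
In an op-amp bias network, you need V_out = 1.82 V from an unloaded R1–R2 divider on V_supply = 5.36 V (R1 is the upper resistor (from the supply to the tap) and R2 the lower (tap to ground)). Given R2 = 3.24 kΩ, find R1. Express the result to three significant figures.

R1 ≈ 6.30 kΩ

The divider ratio is R2/(R1+R2) = 1.82/5.36 = 0.3396.
R1 = R2·(1/k − 1) = 3.24 × 1.945 = 6.302 kΩ.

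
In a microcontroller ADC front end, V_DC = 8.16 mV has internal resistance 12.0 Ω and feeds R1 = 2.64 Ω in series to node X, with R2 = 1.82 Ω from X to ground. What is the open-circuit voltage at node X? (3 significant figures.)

V_th ≈ 0.902 mV

R1' = 12.0 + 2.64 = 14.64 Ω (source resistance + R1).
With X open, the divider is unloaded: V_th = 8.16 × 1.82/16.46 = 0.9023 mV.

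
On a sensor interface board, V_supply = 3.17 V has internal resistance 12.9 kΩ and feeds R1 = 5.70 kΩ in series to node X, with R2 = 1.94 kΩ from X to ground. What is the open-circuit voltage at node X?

R1' = 12.9 + 5.70 = 18.60 kΩ (source resistance + R1).
With X open, the divider is unloaded: V_th = 3.17 × 1.94/20.54 = 0.2994 V.

V_th ≈ 0.299 V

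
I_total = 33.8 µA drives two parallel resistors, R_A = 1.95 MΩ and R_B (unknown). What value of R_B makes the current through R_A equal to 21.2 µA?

Two-branch current divider: I_A = I_total · R_B/(R_A + R_B).
With f = 0.6272, R_B = R_A · f/(1−f) = 1.95 × 1.683 = 3.281 MΩ.

R_B ≈ 3.28 MΩ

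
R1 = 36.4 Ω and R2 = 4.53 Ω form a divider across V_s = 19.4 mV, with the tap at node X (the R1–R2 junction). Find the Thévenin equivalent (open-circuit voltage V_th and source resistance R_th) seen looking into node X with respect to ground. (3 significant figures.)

Open-circuit (no load on X): V_th = V_s · R2/(R1 + R2) = 19.4 × 4.53/(36.40 + 4.53) = 2.147 mV.
Looking into X with the source shorted: R_th = R1·R2/(R1+R2) = 36.40 × 4.53/40.93 = 4.029 Ω.

V_th ≈ 2.15 mV, R_th ≈ 4.03 Ω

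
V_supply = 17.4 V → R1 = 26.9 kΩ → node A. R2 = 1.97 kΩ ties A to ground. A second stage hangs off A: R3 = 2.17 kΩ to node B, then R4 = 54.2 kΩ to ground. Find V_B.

V_B ≈ 1.11 V

Looking into the second stage from A: R3 + R4 = 56.37 kΩ appears in parallel with R2.
Effective lower resistance at A: R2 ‖ 56.37 = 1.903 kΩ.
V_A = 17.4 × 1.903/(26.9 + 1.903) = 1.150 V.
Stage 2 is unloaded, so V_B = V_A · R4/(R3+R4) = 1.150 × 54.2/56.37 = 1.106 V.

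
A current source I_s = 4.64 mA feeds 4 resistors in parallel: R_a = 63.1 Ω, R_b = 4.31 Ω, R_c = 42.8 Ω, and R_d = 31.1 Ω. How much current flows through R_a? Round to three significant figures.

Conductances: ΣG = 1/63.1 + 1/4.31 + 1/42.8 + 1/31.1 = 0.3034 (1/Ω).
Current divider: I(R_a) = I_s · G_k/ΣG = 4.64 × (0.01585/0.3034) = 4.64 × 0.05224 = 0.2424 mA.

I ≈ 0.242 mA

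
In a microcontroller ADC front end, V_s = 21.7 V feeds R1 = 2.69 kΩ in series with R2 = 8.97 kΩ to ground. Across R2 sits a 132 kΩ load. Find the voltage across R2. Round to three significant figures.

First combine the lower leg with the load: R2 ‖ R_L = 8.399 kΩ.
Then V_out = V_s · R2'/(R1 + R2') = 21.7 × 8.399/11.09 = 16.44 V.
(Unloaded it would be 16.7 V; the load pulls it down.)

V_out ≈ 16.4 V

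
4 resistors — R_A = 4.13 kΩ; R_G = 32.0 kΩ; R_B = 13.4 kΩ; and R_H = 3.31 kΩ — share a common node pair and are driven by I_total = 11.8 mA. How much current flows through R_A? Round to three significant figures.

I ≈ 4.39 mA

Total conductance ΣG = 1/4.13 + 1/32.0 + 1/13.4 + 1/3.31 = 0.6501 (units of 1/kΩ).
Current divider: I(R_A) = I_total · G_k/ΣG = 11.8 × (0.2421/0.6501) = 11.8 × 0.3724 = 4.395 mA.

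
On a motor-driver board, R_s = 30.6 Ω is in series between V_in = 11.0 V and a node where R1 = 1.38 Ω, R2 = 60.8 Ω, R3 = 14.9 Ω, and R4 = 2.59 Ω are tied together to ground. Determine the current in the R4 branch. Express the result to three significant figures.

Combine the parallel branches: R_p = (1/1.38 + 1/60.8 + 1/14.9 + 1/2.59)⁻¹ = 0.8373 Ω.
Node voltage V_A = V_in · R_p/(R_s + R_p) = 11.0 × 0.02663 = 0.2930 V.
I(R4) = V_A / R4 = 0.2930/2.59 = 0.1131 A.

I ≈ 0.113 A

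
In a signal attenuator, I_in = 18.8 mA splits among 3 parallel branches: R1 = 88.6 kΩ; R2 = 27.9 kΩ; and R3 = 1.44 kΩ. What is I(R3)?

I ≈ 17.6 mA

Conductances: ΣG = 1/88.6 + 1/27.9 + 1/1.44 = 0.7416 (1/kΩ).
R3 takes the fraction G_k/ΣG = 0.6944/0.7416 = 0.9364, so I = 18.8 × 0.9364 = 17.61 mA.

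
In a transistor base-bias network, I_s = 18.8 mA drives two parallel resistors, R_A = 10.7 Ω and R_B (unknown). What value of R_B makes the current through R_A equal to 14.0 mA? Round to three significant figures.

Two-branch current divider: I_A = I_s · R_B/(R_A + R_B).
With f = 0.7447, R_B = R_A · f/(1−f) = 10.7 × 2.917 = 31.21 Ω.

R_B ≈ 31.2 Ω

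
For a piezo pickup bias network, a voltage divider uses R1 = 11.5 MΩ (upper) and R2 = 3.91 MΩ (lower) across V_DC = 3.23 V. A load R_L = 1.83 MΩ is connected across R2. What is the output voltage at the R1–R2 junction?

V_out ≈ 0.316 V

R2 ‖ R_L = (3.91 × 1.83)/(3.91 + 1.83) = 1.247 MΩ.
Now apply the divider: V_out = 3.23 × 0.09780 = 0.3159 V.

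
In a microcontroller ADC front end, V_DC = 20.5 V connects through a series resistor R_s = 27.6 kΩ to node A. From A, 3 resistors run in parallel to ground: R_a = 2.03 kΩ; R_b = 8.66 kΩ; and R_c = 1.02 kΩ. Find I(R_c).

I ≈ 0.448 mA

Parallel bank: R_p = 1/(1/2.03 + 1/8.66 + 1/1.02) = 0.6295 kΩ.
V_A = 20.5 × 0.6295/28.23 = 0.4572 V.
Branch current I = V_A/R_c = 0.4572/1.02 = 0.4482 mA.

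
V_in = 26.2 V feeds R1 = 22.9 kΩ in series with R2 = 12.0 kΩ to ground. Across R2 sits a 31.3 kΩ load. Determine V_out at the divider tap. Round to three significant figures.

V_out ≈ 7.20 V

The load sits in parallel with R2, giving an effective lower resistance R2' = R2·R_L/(R2+R_L) = 8.674 kΩ.
Now apply the divider: V_out = 26.2 × 0.2747 = 7.198 V.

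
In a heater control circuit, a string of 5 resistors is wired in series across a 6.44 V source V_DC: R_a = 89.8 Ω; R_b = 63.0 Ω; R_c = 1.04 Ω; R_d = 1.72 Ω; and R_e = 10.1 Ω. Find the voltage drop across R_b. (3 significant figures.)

ΣR = 89.8 + 63.0 + 1.04 + 1.72 + 10.1 = 165.7 Ω.
By the voltage-divider rule, V = 6.44 × 63.00/165.7 = 2.449 V.

V ≈ 2.45 V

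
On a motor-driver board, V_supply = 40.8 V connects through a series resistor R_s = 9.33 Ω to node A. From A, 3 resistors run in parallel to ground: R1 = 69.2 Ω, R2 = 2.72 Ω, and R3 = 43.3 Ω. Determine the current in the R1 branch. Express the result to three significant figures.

I ≈ 0.123 A

Parallel bank: R_p = 1/(1/69.2 + 1/2.72 + 1/43.3) = 2.468 Ω.
V_A by voltage divider: V_A = 40.8 × 2.468/(9.33 + 2.468) = 8.535 V.
I(R1) = V_A / R1 = 8.535/69.2 = 0.1233 A.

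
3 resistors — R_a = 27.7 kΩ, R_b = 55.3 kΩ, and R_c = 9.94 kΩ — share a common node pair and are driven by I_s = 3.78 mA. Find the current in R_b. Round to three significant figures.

Conductances: ΣG = 1/27.7 + 1/55.3 + 1/9.94 = 0.1548 (1/kΩ).
By the current-divider rule, I = I_s · G_k/ΣG = 3.78 × 0.1168 = 0.4416 mA.

I ≈ 0.442 mA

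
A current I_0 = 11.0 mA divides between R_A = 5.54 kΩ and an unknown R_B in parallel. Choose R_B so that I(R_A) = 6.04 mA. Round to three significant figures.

R_B ≈ 6.75 kΩ

Two-branch current divider: I_A = I_0 · R_B/(R_A + R_B).
With f = 0.5491, R_B = R_A · f/(1−f) = 5.54 × 1.218 = 6.746 kΩ.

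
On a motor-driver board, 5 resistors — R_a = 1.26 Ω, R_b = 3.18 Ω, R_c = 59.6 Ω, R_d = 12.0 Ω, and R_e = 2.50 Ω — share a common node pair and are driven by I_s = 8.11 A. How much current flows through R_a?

Conductances: ΣG = 1/1.26 + 1/3.18 + 1/59.6 + 1/12.0 + 1/2.50 = 1.608 (1/Ω).
Current divider: I(R_a) = I_s · G_k/ΣG = 8.11 × (0.7937/1.608) = 8.11 × 0.4935 = 4.002 A.

I ≈ 4.00 A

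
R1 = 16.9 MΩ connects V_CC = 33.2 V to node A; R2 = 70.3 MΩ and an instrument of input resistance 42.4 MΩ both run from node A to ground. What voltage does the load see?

V_out ≈ 20.3 V

The load sits in parallel with R2, giving an effective lower resistance R2' = R2·R_L/(R2+R_L) = 26.45 MΩ.
Then V_out = V_CC · R2'/(R1 + R2') = 33.2 × 26.45/43.35 = 20.26 V.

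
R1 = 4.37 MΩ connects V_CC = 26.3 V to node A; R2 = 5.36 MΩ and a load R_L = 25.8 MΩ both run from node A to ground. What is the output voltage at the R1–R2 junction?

V_out ≈ 13.3 V

First combine the lower leg with the load: R2 ‖ R_L = 4.438 MΩ.
Now apply the divider: V_out = 26.3 × 0.5039 = 13.25 V.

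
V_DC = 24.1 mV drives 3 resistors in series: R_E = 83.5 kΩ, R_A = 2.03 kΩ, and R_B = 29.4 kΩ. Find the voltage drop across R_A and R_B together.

Total series resistance ΣR = 83.5 + 2.03 + 29.4 = 114.9 kΩ.
R_{R_A..R_B} = 2.03 + 29.4 = 31.43 kΩ.
Voltage divider: V = V_DC · (31.43 / 114.9) = 24.1 × 0.2735 = 6.591 mV.

V ≈ 6.59 mV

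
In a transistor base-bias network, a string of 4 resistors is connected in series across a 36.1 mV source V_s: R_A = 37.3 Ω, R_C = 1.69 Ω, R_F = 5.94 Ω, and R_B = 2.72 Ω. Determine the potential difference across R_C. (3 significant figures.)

V ≈ 1.28 mV

ΣR = 37.3 + 1.69 + 5.94 + 2.72 = 47.65 Ω.
Voltage divider: V = V_s · (1.690 / 47.65) = 36.1 × 0.03547 = 1.280 mV.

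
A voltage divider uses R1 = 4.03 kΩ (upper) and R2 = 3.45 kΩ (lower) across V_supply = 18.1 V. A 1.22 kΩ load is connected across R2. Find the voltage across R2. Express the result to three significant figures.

First combine the lower leg with the load: R2 ‖ R_L = 0.9013 kΩ.
Now apply the divider: V_out = 18.1 × 0.1828 = 3.308 V.

V_out ≈ 3.31 V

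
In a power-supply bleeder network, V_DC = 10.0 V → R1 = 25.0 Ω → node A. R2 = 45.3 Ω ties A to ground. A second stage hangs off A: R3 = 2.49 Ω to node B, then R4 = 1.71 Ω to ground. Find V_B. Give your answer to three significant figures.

Looking into the second stage from A: R3 + R4 = 4.200 Ω appears in parallel with R2.
R2 ‖ (R3+R4) = 3.844 Ω.
First divider: V_A = V_DC · 3.844/(25.0 + 3.844) = 1.333 V.
Then the unloaded second divider: V_B = V_A × R4/(R3+R4) = 1.333 × 0.4071 = 0.5425 V.

V_B ≈ 0.543 V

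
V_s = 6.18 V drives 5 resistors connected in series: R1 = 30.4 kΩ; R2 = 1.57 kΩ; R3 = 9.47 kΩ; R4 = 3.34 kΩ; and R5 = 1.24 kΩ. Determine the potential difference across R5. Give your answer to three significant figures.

Total series resistance ΣR = 30.4 + 1.57 + 9.47 + 3.34 + 1.24 = 46.02 kΩ.
V = V_s · R/ΣR = 6.18 × 0.02694 = 0.1665 V.

V ≈ 0.167 V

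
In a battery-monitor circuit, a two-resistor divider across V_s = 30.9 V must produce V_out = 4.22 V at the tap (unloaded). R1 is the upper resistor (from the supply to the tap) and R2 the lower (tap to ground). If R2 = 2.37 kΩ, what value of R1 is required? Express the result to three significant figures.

The divider ratio is R2/(R1+R2) = 4.22/30.9 = 0.1366.
So R1 = R2 · (V_s/V_out − 1) = 2.37 × (30.9/4.22 − 1) = 2.37 × 6.322 = 14.98 kΩ.

R1 ≈ 15.0 kΩ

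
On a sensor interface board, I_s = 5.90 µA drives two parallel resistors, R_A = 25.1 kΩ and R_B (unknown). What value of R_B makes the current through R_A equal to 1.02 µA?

R_B ≈ 5.25 kΩ

In a two-way split, I_A/I_s = R_B/(R_A + R_B).
With f = 0.1729, R_B = R_A · f/(1−f) = 25.1 × 0.2090 = 5.246 kΩ.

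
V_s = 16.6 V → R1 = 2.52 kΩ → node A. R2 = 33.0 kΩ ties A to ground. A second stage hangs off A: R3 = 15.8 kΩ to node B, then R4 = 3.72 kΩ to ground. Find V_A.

The second stage (R3 + R4 = 19.52 kΩ) loads node A in parallel with R2.
R2 ‖ (R3+R4) = 12.27 kΩ.
First divider: V_A = V_s · 12.27/(2.52 + 12.27) = 13.77 V.

V_A ≈ 13.8 V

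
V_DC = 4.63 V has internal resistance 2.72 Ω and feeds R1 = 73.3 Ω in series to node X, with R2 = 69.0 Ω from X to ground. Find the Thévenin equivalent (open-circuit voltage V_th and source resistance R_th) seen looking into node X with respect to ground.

V_th ≈ 2.20 V, R_th ≈ 36.2 Ω

R1' = 2.72 + 73.3 = 76.02 Ω (source resistance + R1).
With X open, the divider is unloaded: V_th = 4.63 × 69.0/145.0 = 2.203 V.
Zeroing V_DC shorts the top of R1' to ground, so R_th = R1' ‖ R2 = 36.17 Ω.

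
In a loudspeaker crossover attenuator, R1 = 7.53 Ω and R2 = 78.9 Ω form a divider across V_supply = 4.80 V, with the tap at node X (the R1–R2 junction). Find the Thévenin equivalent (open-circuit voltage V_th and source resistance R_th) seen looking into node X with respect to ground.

V_th ≈ 4.38 V, R_th ≈ 6.87 Ω

With X open, the divider is unloaded: V_th = 4.80 × 78.9/86.43 = 4.382 V.
Zeroing V_supply shorts the top of R1 to ground, so R_th = R1 ‖ R2 = 6.874 Ω.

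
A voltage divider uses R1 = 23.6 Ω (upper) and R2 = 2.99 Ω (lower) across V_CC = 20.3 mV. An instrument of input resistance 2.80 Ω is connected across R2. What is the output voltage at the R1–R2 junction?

R2 ‖ R_L = (2.99 × 2.80)/(2.99 + 2.80) = 1.446 Ω.
Voltage divider with the loaded lower leg: V_out = 20.3 × 1.446/(23.6 + 1.446) = 20.3 × 0.05773 = 1.172 mV.

V_out ≈ 1.17 mV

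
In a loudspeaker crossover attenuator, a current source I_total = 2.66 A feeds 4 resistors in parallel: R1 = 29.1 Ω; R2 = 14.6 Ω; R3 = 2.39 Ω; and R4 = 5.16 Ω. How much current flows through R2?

Total conductance ΣG = 1/29.1 + 1/14.6 + 1/2.39 + 1/5.16 = 0.7151 (units of 1/Ω).
By the current-divider rule, I = I_total · G_k/ΣG = 2.66 × 0.09579 = 0.2548 A.

I ≈ 0.255 A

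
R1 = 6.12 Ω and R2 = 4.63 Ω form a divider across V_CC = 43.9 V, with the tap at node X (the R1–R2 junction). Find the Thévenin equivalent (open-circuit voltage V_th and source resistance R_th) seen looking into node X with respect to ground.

With X open, the divider is unloaded: V_th = 43.9 × 4.63/10.75 = 18.91 V.
With V_CC suppressed (replaced by a short), R_th = R1 ‖ R2 = (6.120 × 4.63)/(6.120 + 4.63) = 2.636 Ω.

V_th ≈ 18.9 V, R_th ≈ 2.64 Ω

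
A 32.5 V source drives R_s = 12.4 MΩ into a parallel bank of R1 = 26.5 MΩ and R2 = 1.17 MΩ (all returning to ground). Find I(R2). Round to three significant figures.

Parallel bank: R_p = 1/(1/26.5 + 1/1.17) = 1.121 MΩ.
V_A = 32.5 × 1.121/13.52 = 2.693 V.
Branch current I = V_A/R2 = 2.693/1.17 = 2.302 µA.
(Check via current divider: I_total = 2.404 µA; share G_k/ΣG = 0.9577 → same result.)

I ≈ 2.30 µA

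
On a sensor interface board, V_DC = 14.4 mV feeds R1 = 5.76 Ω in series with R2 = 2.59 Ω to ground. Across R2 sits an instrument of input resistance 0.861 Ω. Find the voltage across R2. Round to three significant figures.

The load sits in parallel with R2, giving an effective lower resistance R2' = R2·R_L/(R2+R_L) = 0.6462 Ω.
Voltage divider with the loaded lower leg: V_out = 14.4 × 0.6462/(5.76 + 0.6462) = 14.4 × 0.1009 = 1.453 mV.

V_out ≈ 1.45 mV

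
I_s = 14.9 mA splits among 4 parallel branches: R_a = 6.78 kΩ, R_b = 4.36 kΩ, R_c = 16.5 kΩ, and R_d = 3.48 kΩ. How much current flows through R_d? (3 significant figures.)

ΣG = 1/6.78 + 1/4.36 + 1/16.5 + 1/3.48 = 0.7248.
R_d takes the fraction G_k/ΣG = 0.2874/0.7248 = 0.3965, so I = 14.9 × 0.3965 = 5.907 mA.

I ≈ 5.91 mA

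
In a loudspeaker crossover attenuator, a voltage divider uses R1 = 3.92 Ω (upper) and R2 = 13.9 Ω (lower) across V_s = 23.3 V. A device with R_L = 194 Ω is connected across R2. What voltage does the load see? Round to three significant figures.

V_out ≈ 17.9 V

R2 ‖ R_L = (13.9 × 194)/(13.9 + 194) = 12.97 Ω.
Now apply the divider: V_out = 23.3 × 0.7679 = 17.89 V.
(Unloaded it would be 18.2 V; the load pulls it down.)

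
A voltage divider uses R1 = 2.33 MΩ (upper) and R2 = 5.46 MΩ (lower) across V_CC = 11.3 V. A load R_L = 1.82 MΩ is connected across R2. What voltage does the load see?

First combine the lower leg with the load: R2 ‖ R_L = 1.365 MΩ.
Now apply the divider: V_out = 11.3 × 0.3694 = 4.174 V.

V_out ≈ 4.17 V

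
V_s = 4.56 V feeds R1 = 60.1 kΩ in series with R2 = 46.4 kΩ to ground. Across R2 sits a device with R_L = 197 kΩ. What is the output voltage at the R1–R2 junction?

First combine the lower leg with the load: R2 ‖ R_L = 37.55 kΩ.
Now apply the divider: V_out = 4.56 × 0.3846 = 1.754 V.

V_out ≈ 1.75 V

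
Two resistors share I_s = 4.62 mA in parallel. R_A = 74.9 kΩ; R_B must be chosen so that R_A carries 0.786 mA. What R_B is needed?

R_B ≈ 15.4 kΩ

The fraction through R_A equals R_B/(R_A+R_B).
With f = 0.1701, R_B = R_A · f/(1−f) = 74.9 × 0.2050 = 15.36 kΩ.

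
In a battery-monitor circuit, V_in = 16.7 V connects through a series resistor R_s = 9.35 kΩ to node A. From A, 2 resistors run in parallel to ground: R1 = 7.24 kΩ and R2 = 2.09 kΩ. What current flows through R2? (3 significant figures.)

I ≈ 1.18 mA

Equivalent of the parallel group: R_p = 1.622 kΩ.
V_A = 16.7 × 1.622/10.97 = 2.469 V.
I(R2) = V_A / R2 = 2.469/2.09 = 1.181 mA.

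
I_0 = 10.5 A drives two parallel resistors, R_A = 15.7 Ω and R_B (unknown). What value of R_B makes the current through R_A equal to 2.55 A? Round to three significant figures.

R_B ≈ 5.04 Ω

In a two-way split, I_A/I_0 = R_B/(R_A + R_B).
2.55/10.5 = R_B/(R_A + R_B) → R_B = R_A · (0.2429)/(1 − 0.2429) = 15.7 × 0.3208 = 5.036 Ω.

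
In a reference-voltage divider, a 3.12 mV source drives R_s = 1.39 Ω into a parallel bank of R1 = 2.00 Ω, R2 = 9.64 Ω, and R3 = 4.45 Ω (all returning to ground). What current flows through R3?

I ≈ 0.326 mA

Parallel bank: R_p = 1/(1/2.00 + 1/9.64 + 1/4.45) = 1.207 Ω.
V_A by voltage divider: V_A = 3.12 × 1.207/(1.39 + 1.207) = 1.450 mV.
I(R3) = V_A / R3 = 1.450/4.45 = 0.3259 mA.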